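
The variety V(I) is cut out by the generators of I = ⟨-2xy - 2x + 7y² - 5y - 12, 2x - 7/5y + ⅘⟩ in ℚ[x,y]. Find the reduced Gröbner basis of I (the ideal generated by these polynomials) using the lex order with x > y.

G = {x - 7/10y + ⅖, y² - y - 2}

f_1 = -2xy - 2x + 7y² - 5y - 12, LT = xy.
f_2 = 2x - 7/5y + ⅘, LT = x.

S(f_1,f_2): lcm = xy. S = x - 14/5y² + 21/10y + 6.
  reduce S modulo (f_1, f_2):
  remainder -14/5y² + 14/5y + 28/5 ≠ 0; add g_3 = -14/5y² + 14/5y + 28/5 to the basis.

The other S-polynomials (S(f_1,g_3), S(f_2,g_3)) all reduce to 0 modulo the current basis, so we have a Gröbner basis.
Inter-reduce: drop elements whose leading term is divisible by another's, tail-reduce, and make monic.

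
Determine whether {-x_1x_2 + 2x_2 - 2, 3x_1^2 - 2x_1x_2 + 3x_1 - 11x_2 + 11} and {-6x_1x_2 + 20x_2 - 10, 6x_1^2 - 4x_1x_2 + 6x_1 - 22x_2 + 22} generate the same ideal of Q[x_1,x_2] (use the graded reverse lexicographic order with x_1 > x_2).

For a fixed monomial order, each ideal has a unique reduced Gröbner basis; comparing bases decides equality.
Buchberger on the first generating set:
f_1 = -x_1x_2 + 2x_2 - 2, LT = x_1x_2.
f_2 = 3x_1^2 - 2x_1x_2 + 3x_1 - 11x_2 + 11, LT = x_1^2.

S(f_1,f_2): lcm = x_1^2x_2. S = 2/3x_1x_2^2 - 3x_1x_2 + 11/3x_2^2 + 2x_1 - 11/3x_2.
  leading term x_1x_2^2: subtract (-2/3x_2)·f_1 from 2/3x_1x_2^2 - 3x_1x_2 + 11/3x_2^2 + 2x_1 - 11/3x_2 → -3x_1x_2 + 5x_2^2 + 2x_1 - 5x_2
  leading term x_1x_2: subtract (3)·f_1 from -3x_1x_2 + 5x_2^2 + 2x_1 - 5x_2 → 5x_2^2 + 2x_1 - 11x_2 + 6
  leading term x_2^2: no divisor's leading term divides it; move 5x_2^2 to the remainder.
  leading term x_1: no divisor's leading term divides it; move 2x_1 to the remainder.
  leading term x_2: no divisor's leading term divides it; move -11x_2 to the remainder.
  leading term 1: no divisor's leading term divides it; move 6 to the remainder.
  remainder 5x_2^2 + 2x_1 - 11x_2 + 6 ≠ 0; add g_3 = 5x_2^2 + 2x_1 - 11x_2 + 6 to the basis.

The other S-polynomials (S(f_1,g_3), S(f_2,g_3)) all reduce to 0 modulo the current basis, so we have a Gröbner basis.
Inter-reduce: drop elements whose leading term is divisible by another's, tail-reduce, and make monic.
Reduced Gröbner basis: {x_1^2 + x_1 - 5x_2 + 5, x_1x_2 - 2x_2 + 2, x_2^2 + 2/5x_1 - 11/5x_2 + 6/5}.

Buchberger on the second generating set:
h_1 = -6x_1x_2 + 20x_2 - 10, LT = x_1x_2.
h_2 = 6x_1^2 - 4x_1x_2 + 6x_1 - 22x_2 + 22, LT = x_1^2.

S(h_1,h_2): lcm = x_1^2x_2. S = 2/3x_1x_2^2 - 13/3x_1x_2 + 11/3x_2^2 + 5/3x_1 - 11/3x_2.
  leading term x_1x_2^2: subtract (-1/9x_2)·h_1 from 2/3x_1x_2^2 - 13/3x_1x_2 + 11/3x_2^2 + 5/3x_1 - 11/3x_2 → -13/3x_1x_2 + 53/9x_2^2 + 5/3x_1 - 43/9x_2
  leading term x_1x_2: subtract (13/18)·h_1 from -13/3x_1x_2 + 53/9x_2^2 + 5/3x_1 - 43/9x_2 → 53/9x_2^2 + 5/3x_1 - 173/9x_2 + 65/9
  leading term x_2^2: no divisor's leading term divides it; move 53/9x_2^2 to the remainder.
  leading term x_1: no divisor's leading term divides it; move 5/3x_1 to the remainder.
  leading term x_2: no divisor's leading term divides it; move -173/9x_2 to the remainder.
  leading term 1: no divisor's leading term divides it; move 65/9 to the remainder.
  remainder 53/9x_2^2 + 5/3x_1 - 173/9x_2 + 65/9 ≠ 0; add k_3 = 53/9x_2^2 + 5/3x_1 - 173/9x_2 + 65/9 to the basis.

The other S-polynomials (S(h_1,k_3), S(h_2,k_3)) all reduce to 0 modulo the current basis, so we have a Gröbner basis.
Inter-reduce: drop elements whose leading term is divisible by another's, tail-reduce, and make monic.
Reduced Gröbner basis: {x_1^2 + x_1 - 53/9x_2 + 43/9, x_1x_2 - 10/3x_2 + 5/3, x_2^2 + 15/53x_1 - 173/53x_2 + 65/53}.

Since the reduced bases disagree, the two ideals are not the same.

No, the ideals differ.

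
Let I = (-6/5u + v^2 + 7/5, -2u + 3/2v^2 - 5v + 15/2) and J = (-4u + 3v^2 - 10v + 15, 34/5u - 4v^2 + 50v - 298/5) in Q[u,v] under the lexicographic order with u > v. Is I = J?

Since reduced Gröbner bases are canonical representatives of ideals under a given ordering, it suffices to compute and compare them.
Buchberger on the first generating set:
f_1 = -6/5u + v^2 + 7/5, LT = u.
f_2 = -2u + 3/2v^2 - 5v + 15/2, LT = u.

S(f_1,f_2): lcm = u. S = -1/12v^2 - 5/2v + 31/12.
  leading term v^2: no divisor's leading term divides it; move -1/12v^2 to the remainder.
  leading term v: no divisor's leading term divides it; move -5/2v to the remainder.
  leading term 1: no divisor's leading term divides it; move 31/12 to the remainder.
  remainder -1/12v^2 - 5/2v + 31/12 ≠ 0; add g_3 = -1/12v^2 - 5/2v + 31/12 to the basis.

The other S-polynomials (S(f_1,g_3), S(f_2,g_3)) all reduce to 0 modulo the current basis, so we have a Gröbner basis.
Inter-reduce: drop elements whose leading term is divisible by another's, tail-reduce, and make monic.
Reduced Gröbner basis: {u + 25v - 27, v^2 + 30v - 31}.

Buchberger on the second generating set:
h_1 = -4u + 3v^2 - 10v + 15, LT = u.
h_2 = 34/5u - 4v^2 + 50v - 298/5, LT = u.

S(h_1,h_2): lcm = u. S = -11/68v^2 - 165/34v + 341/68.
  leading term v^2: no divisor's leading term divides it; move -11/68v^2 to the remainder.
  leading term v: no divisor's leading term divides it; move -165/34v to the remainder.
  leading term 1: no divisor's leading term divides it; move 341/68 to the remainder.
  remainder -11/68v^2 - 165/34v + 341/68 ≠ 0; add k_3 = -11/68v^2 - 165/34v + 341/68 to the basis.

The other S-polynomials (S(h_1,k_3), S(h_2,k_3)) all reduce to 0 modulo the current basis, so we have a Gröbner basis.
Inter-reduce: drop elements whose leading term is divisible by another's, tail-reduce, and make monic.
Reduced Gröbner basis: {u + 25v - 27, v^2 + 30v - 31}.

Same reduced basis, so the two generating sets span the same ideal.

Yes, the ideals are equal.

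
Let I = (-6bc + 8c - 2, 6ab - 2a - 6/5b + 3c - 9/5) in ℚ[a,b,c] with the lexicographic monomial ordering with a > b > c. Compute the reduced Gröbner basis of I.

G = {ab - ⅓a - ⅕b + ½c - 3/10, ac - ⅓a + ½c² - 17/30c + 1/15, bc - 4/3c + ⅓}

The reduced Gröbner basis is the canonical form of the ideal for this ordering.

f_1 = -6bc + 8c - 2, LT = bc.
f_2 = 6ab - 2a - 6/5b + 3c - 9/5, LT = ab.

S(f_1,f_2): lcm = abc. S = -ac + ⅓a + ⅕bc - ½c² + 3/10c.
  reduce S modulo (f_1, f_2):
  remainder -ac + ⅓a - ½c² + 17/30c - 1/15 ≠ 0; add g_3 = -ac + ⅓a - ½c² + 17/30c - 1/15 to the basis.

The other S-polynomials (S(f_1,g_3), S(f_2,g_3)) all reduce to 0 modulo the current basis, so we have a Gröbner basis.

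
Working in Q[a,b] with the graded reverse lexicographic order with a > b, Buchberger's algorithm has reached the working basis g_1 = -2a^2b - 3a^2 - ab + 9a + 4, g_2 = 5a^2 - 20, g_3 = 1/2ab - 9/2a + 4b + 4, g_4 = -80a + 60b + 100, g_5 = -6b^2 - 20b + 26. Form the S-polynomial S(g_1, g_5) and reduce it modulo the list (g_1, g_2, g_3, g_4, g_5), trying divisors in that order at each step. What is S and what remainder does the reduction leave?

S(g_1, g_5) = -11/6a^2b + 1/2ab^2 + 13/3a^2 - 9/2ab - 2b; remainder on division = 0.

lcm(LM(g_1), LM(g_5)) = a^2b^2.
S = (lcm/LT(g_1))·g_1 − (lcm/LT(g_5))·g_5 = -11/6a^2b + 1/2ab^2 + 13/3a^2 - 9/2ab - 2b.
Reduce S modulo (g_1, g_2, g_3, g_4, g_5) in that order:
  leading term a^2b: subtract (11/12)·g_1 from -11/6a^2b + 1/2ab^2 + 13/3a^2 - 9/2ab - 2b → 1/2ab^2 + 85/12a^2 - 43/12ab - 33/4a - 2b - 11/3
  leading term ab^2: subtract (b)·g_3 from 1/2ab^2 + 85/12a^2 - 43/12ab - 33/4a - 2b - 11/3 → 85/12a^2 + 11/12ab - 4b^2 - 33/4a - 6b - 11/3
  leading term a^2: subtract (17/12)·g_2 from 85/12a^2 + 11/12ab - 4b^2 - 33/4a - 6b - 11/3 → 11/12ab - 4b^2 - 33/4a - 6b + 74/3
  leading term ab: subtract (11/6)·g_3 from 11/12ab - 4b^2 - 33/4a - 6b + 74/3 → -4b^2 - 40/3b + 52/3
  leading term b^2: subtract (2/3)·g_5 from -4b^2 - 40/3b + 52/3 → 0
The remainder is 0, so this S-polynomial contributes no new basis element.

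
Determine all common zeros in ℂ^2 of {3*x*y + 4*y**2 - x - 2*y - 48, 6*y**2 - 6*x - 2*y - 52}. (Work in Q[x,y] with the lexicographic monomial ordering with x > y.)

Compute a lex Gröbner basis by Buchberger's algorithm.
f_1 = 3*x*y - x + 4*y**2 - 2*y - 48, LT = x*y.
f_2 = -6*x + 6*y**2 - 2*y - 52, LT = x.

S(f_1,f_2): lcm = x*y. S = -1/3*x + y**3 + y**2 - 28/3*y - 16.
  leading term x: subtract (1/18)·f_2 from -1/3*x + y**3 + y**2 - 28/3*y - 16 → y**3 + 2/3*y**2 - 83/9*y - 118/9
  leading term y**3: no divisor's leading term divides it; move y**3 to the remainder.
  leading term y**2: no divisor's leading term divides it; move 2/3*y**2 to the remainder.
  leading term y: no divisor's leading term divides it; move -83/9*y to the remainder.
  leading term 1: no divisor's leading term divides it; move -118/9 to the remainder.
  remainder y**3 + 2/3*y**2 - 83/9*y - 118/9 ≠ 0; add h_3 = y**3 + 2/3*y**2 - 83/9*y - 118/9 to the basis.

S(f_1,h_3): lcm = x*y**3. S = -x*y**2 + 83/9*x*y + 118/9*x + 4/3*y**4 - 2/3*y**3 - 16*y**2.
  leading term x*y**2: subtract (-1/3*y)·f_1 from -x*y**2 + 83/9*x*y + 118/9*x + 4/3*y**4 - 2/3*y**3 - 16*y**2 → 80/9*x*y + 118/9*x + 4/3*y**4 + 2/3*y**3 - 50/3*y**2 - 16*y
  leading term x*y: subtract (80/27)·f_1 from 80/9*x*y + 118/9*x + 4/3*y**4 + 2/3*y**3 - 50/3*y**2 - 16*y → 434/27*x + 4/3*y**4 + 2/3*y**3 - 770/27*y**2 - 272/27*y + 1280/9
  leading term x: subtract (-217/81)·f_2 from 434/27*x + 4/3*y**4 + 2/3*y**3 - 770/27*y**2 - 272/27*y + 1280/9 → 4/3*y**4 + 2/3*y**3 - 112/9*y**2 - 1250/81*y + 236/81
  leading term y**4: subtract (4/3*y)·h_3 from 4/3*y**4 + 2/3*y**3 - 112/9*y**2 - 1250/81*y + 236/81 → -2/9*y**3 - 4/27*y**2 + 166/81*y + 236/81
  leading term y**3: subtract (-2/9)·h_3 from -2/9*y**3 - 4/27*y**2 + 166/81*y + 236/81 → 0
  remainder 0.

S(f_2,h_3): leading monomials are coprime, so the S-polynomial reduces to 0 (Buchberger's first criterion).
Every S-polynomial of the final basis reduces to 0, so we have a Gröbner basis.
Inter-reduce: drop elements whose leading term is divisible by another's, tail-reduce, and make monic.
Reduced Gröbner basis: {x - y**2 + 1/3*y + 26/3, y**3 + 2/3*y**2 - 83/9*y - 118/9}.

Since the basis is lex-ordered, y**3 + 2/3*y**2 - 83/9*y - 118/9 is univariate in y. Its roots are {-2, 2/3 + sqrt(7), 2/3 - sqrt(7)}. Back-substituting each root into the other basis elements fixes the other coordinates.
  y = -2: the earlier basis element becomes x + 4 = 0, giving x = -4 — point (-4, -2).
  y = 2/3 + sqrt(7): the earlier basis element becomes x - sqrt(7) + 13/9 = 0, giving x = -13/9 + sqrt(7) — point (-13/9 + sqrt(7), 2/3 + sqrt(7)).
  y = 2/3 - sqrt(7): the earlier basis element becomes x + 13/9 + sqrt(7) = 0, giving x = -sqrt(7) - 13/9 — point (-sqrt(7) - 13/9, 2/3 - sqrt(7)).

{(-4, -2), (-13/9 + sqrt(7), 2/3 + sqrt(7)), (-sqrt(7) - 13/9, 2/3 - sqrt(7))}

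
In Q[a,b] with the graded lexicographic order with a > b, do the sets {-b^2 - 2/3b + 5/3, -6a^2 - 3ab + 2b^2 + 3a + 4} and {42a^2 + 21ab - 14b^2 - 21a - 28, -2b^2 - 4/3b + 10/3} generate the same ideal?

Yes, the ideals are equal.

Equality of ideals is decidable: compute both reduced Gröbner bases (unique for the ordering) and check whether they agree.
Buchberger on the first generating set:
f_1 = -b^2 - 2/3b + 5/3, LT = b^2.
f_2 = -6a^2 - 3ab + 2b^2 + 3a + 4, LT = a^2.

The S-polynomials (S(f_1,f_2)) all reduce to 0 modulo the current basis, so we have a Gröbner basis.
Inter-reduce: drop elements whose leading term is divisible by another's, tail-reduce, and make monic.
Reduced Gröbner basis: {a^2 + 1/2ab - 1/2a + 2/9b - 11/9, b^2 + 2/3b - 5/3}.

Buchberger on the second generating set:
h_1 = 42a^2 + 21ab - 14b^2 - 21a - 28, LT = a^2.
h_2 = -2b^2 - 4/3b + 10/3, LT = b^2.

The S-polynomials (S(h_1,h_2)) all reduce to 0 modulo the current basis, so we have a Gröbner basis.
Inter-reduce: drop elements whose leading term is divisible by another's, tail-reduce, and make monic.
Reduced Gröbner basis: {a^2 + 1/2ab - 1/2a + 2/9b - 11/9, b^2 + 2/3b - 5/3}.

Same reduced basis, so the two generating sets span the same ideal.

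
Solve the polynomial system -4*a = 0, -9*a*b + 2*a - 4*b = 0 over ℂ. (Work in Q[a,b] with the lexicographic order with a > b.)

Compute a lex Gröbner basis by Buchberger's algorithm.
f_1 = -4*a, LT = a.
f_2 = -9*a*b + 2*a - 4*b, LT = a*b.

S(f_1,f_2): lcm = a*b. S = 2/9*a - 4/9*b.
  leading term a: subtract (-1/18)·f_1 from 2/9*a - 4/9*b → -4/9*b
  leading term b: no divisor's leading term divides it; move -4/9*b to the remainder.
  remainder -4/9*b ≠ 0; add h_3 = -4/9*b to the basis.

The other S-polynomials (S(f_1,h_3), S(f_2,h_3)) all reduce to 0 modulo the current basis, so we have a Gröbner basis.
Inter-reduce: drop elements whose leading term is divisible by another's, tail-reduce, and make monic.
Reduced Gröbner basis: {a, b}.

Elimination: the polynomial b lies in the elimination ideal for b, so b ∈ {0}. For each such b, the remaining basis elements (now univariate) give the rest of the solution.
  b = 0: the earlier basis element becomes a = 0, giving a = 0 — point (0, 0).

{(0, 0)}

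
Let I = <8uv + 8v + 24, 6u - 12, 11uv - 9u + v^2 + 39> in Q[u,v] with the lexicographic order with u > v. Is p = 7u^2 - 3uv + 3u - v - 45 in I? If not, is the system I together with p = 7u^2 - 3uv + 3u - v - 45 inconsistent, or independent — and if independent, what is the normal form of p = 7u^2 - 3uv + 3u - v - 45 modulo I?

First compute the reduced Gröbner basis of I by Buchberger's algorithm.
f_1 = 8uv + 8v + 24, LT = uv.
f_2 = 6u - 12, LT = u.
f_3 = 11uv - 9u + v^2 + 39, LT = uv.

S(f_1,f_2): lcm = uv. S = 3v + 3.
  leading term v: no divisor's leading term divides it; move 3v to the remainder.
  leading term 1: no divisor's leading term divides it; move 3 to the remainder.
  remainder 3v + 3 ≠ 0; add h_4 = 3v + 3 to the basis.

The other S-polynomials (S(f_1,f_3), S(f_2,f_3), S(f_1,h_4), S(f_2,h_4), S(f_3,h_4)) all reduce to 0 modulo the current basis, so we have a Gröbner basis.
Inter-reduce: drop elements whose leading term is divisible by another's, tail-reduce, and make monic.
Reduced Gröbner basis: {u - 2, v + 1}.
Label its elements g_1 = u - 2, g_2 = v + 1.

Reduce p = 7u^2 - 3uv + 3u - v - 45 modulo G:
  leading term u^2: subtract (7u)·g_1 from 7u^2 - 3uv + 3u - v - 45 → -3uv + 17u - v - 45
  leading term uv: subtract (-3v)·g_1 from -3uv + 17u - v - 45 → 17u - 7v - 45
  leading term u: subtract (17)·g_1 from 17u - 7v - 45 → -7v - 11
  leading term v: subtract (-7)·g_2 from -7v - 11 → -4
  leading term 1: no divisor's leading term divides it; move -4 to the remainder.
  normal form = -4.
The normal form is nonzero, so p ∉ I. Since p minus its normal form lies in I, I + (p) = I + (r) where r = -4; decide whether this ideal is the whole ring.
Here r = -4 is a nonzero constant, hence a unit: 1 ∈ I + (p), the Gröbner basis of I + (p) is {1}, and the enlarged system has no common solution — adjoining p is inconsistent.

Ideal membership is decidable via reduction modulo a Gröbner basis.

Adjoining 7u^2 - 3uv + 3u - v - 45 makes the ideal the whole ring: the system is inconsistent.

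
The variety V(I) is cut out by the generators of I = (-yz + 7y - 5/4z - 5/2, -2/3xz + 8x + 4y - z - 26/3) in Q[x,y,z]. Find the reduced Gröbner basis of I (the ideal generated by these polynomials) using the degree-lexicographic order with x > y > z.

f_1 = -yz + 7y - 5/4z - 5/2, LT = yz.
f_2 = -2/3xz + 8x + 4y - z - 26/3, LT = xz.

S(f_1,f_2): lcm = xyz. S = 5xy + 5/4xz + 6y^2 - 3/2yz + 5/2x - 13y.
  reduce S modulo (f_1, f_2):
  remainder 5xy + 6y^2 + 35/2x - 16y - 25/2 ≠ 0; add g_3 = 5xy + 6y^2 + 35/2x - 16y - 25/2 to the basis.

The other S-polynomials (S(f_1,g_3), S(f_2,g_3)) all reduce to 0 modulo the current basis, so we have a Gröbner basis.

G = {xy + 6/5y^2 + 7/2x - 16/5y - 5/2, xz - 12x - 6y + 3/2z + 13, yz - 7y + 5/4z + 5/2}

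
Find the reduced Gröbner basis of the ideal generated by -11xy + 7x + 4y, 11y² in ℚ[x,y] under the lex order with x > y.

The reduced Gröbner basis is the canonical form of the ideal for this ordering.

f_1 = -11xy + 7x + 4y, LT = xy.
f_2 = 11y², LT = y².

S(f_1,f_2): lcm = xy². S = -7/11xy - 4/11y².
  leading term xy: subtract (7/121)·f_1 from -7/11xy - 4/11y² → -49/121x - 4/11y² - 28/121y
  leading term x: no divisor's leading term divides it; move -49/121x to the remainder.
  leading term y²: subtract (-4/121)·f_2 from -4/11y² - 28/121y → -28/121y
  leading term y: no divisor's leading term divides it; move -28/121y to the remainder.
  remainder -49/121x - 28/121y ≠ 0; add g_3 = -49/121x - 28/121y to the basis.

S(f_1,g_3): lcm = xy. S = -7/11x - 4/7y² - 4/11y.
  leading term x: subtract (11/7)·g_3 from -7/11x - 4/7y² - 4/11y → -4/7y²
  leading term y²: subtract (-4/77)·f_2 from -4/7y² → 0
  remainder 0.

S(f_2,g_3): leading monomials are coprime, so the S-polynomial reduces to 0 (Buchberger's first criterion).
Every S-polynomial of the final basis reduces to 0, so we have a Gröbner basis.
Inter-reduce: drop elements whose leading term is divisible by another's, tail-reduce, and make monic.

G = {x + 4/7y, y²}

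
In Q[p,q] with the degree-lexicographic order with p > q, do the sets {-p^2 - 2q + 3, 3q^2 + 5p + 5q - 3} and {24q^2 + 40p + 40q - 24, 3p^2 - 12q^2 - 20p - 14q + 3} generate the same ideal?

Yes, the ideals are equal.

Equality of ideals is decidable: compute both reduced Gröbner bases (unique for the ordering) and check whether they agree.
Buchberger on the first generating set:
f_1 = -p^2 - 2q + 3, LT = p^2.
f_2 = 3q^2 + 5p + 5q - 3, LT = q^2.

The S-polynomials (S(f_1,f_2)) all reduce to 0 modulo the current basis, so we have a Gröbner basis.
Inter-reduce: drop elements whose leading term is divisible by another's, tail-reduce, and make monic.
Reduced Gröbner basis: {p^2 + 2q - 3, q^2 + 5/3p + 5/3q - 1}.

Buchberger on the second generating set:
h_1 = 24q^2 + 40p + 40q - 24, LT = q^2.
h_2 = 3p^2 - 12q^2 - 20p - 14q + 3, LT = p^2.

The S-polynomials (S(h_1,h_2)) all reduce to 0 modulo the current basis, so we have a Gröbner basis.
Inter-reduce: drop elements whose leading term is divisible by another's, tail-reduce, and make monic.
Reduced Gröbner basis: {p^2 + 2q - 3, q^2 + 5/3p + 5/3q - 1}.

These coincide, so the ideals are equal.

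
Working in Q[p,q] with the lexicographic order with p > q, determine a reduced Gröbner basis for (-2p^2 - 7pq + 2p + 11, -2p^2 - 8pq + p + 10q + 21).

G = {p^2 - 9/2p + 35q + 59/2, pq + p - 10q - 10, q^2 + 239/70q + 169/70}

f_1 = -2p^2 - 7pq + 2p + 11, LT = p^2.
f_2 = -2p^2 - 8pq + p + 10q + 21, LT = p^2.

S(f_1,f_2): lcm = p^2. S = -1/2pq - 1/2p + 5q + 5.
  leading term pq: no divisor's leading term divides it; move -1/2pq to the remainder.
  leading term p: no divisor's leading term divides it; move -1/2p to the remainder.
  leading term q: no divisor's leading term divides it; move 5q to the remainder.
  leading term 1: no divisor's leading term divides it; move 5 to the remainder.
  remainder -1/2pq - 1/2p + 5q + 5 ≠ 0; add g_3 = -1/2pq - 1/2p + 5q + 5 to the basis.

S(f_1,g_3): lcm = p^2q. S = -p^2 + 7/2pq^2 + 9pq + 10p - 11/2q.
  leading term p^2: subtract (1/2)·f_1 from -p^2 + 7/2pq^2 + 9pq + 10p - 11/2q → 7/2pq^2 + 25/2pq + 9p - 11/2q - 11/2
  leading term pq^2: subtract (-7q)·g_3 from 7/2pq^2 + 25/2pq + 9p - 11/2q - 11/2 → 9pq + 9p + 35q^2 + 59/2q - 11/2
  leading term pq: subtract (-18)·g_3 from 9pq + 9p + 35q^2 + 59/2q - 11/2 → 35q^2 + 239/2q + 169/2
  leading term q^2: no divisor's leading term divides it; move 35q^2 to the remainder.
  leading term q: no divisor's leading term divides it; move 239/2q to the remainder.
  leading term 1: no divisor's leading term divides it; move 169/2 to the remainder.
  remainder 35q^2 + 239/2q + 169/2 ≠ 0; add g_4 = 35q^2 + 239/2q + 169/2 to the basis.

S(f_2,g_3): lcm = p^2q. S = -p^2 + 4pq^2 + 19/2pq + 10p - 5q^2 - 21/2q.
  leading term p^2: subtract (1/2)·f_1 from -p^2 + 4pq^2 + 19/2pq + 10p - 5q^2 - 21/2q → 4pq^2 + 13pq + 9p - 5q^2 - 21/2q - 11/2
  leading term pq^2: subtract (-8q)·g_3 from 4pq^2 + 13pq + 9p - 5q^2 - 21/2q - 11/2 → 9pq + 9p + 35q^2 + 59/2q - 11/2
  leading term pq: subtract (-18)·g_3 from 9pq + 9p + 35q^2 + 59/2q - 11/2 → 35q^2 + 239/2q + 169/2
  leading term q^2: subtract (1)·g_4 from 35q^2 + 239/2q + 169/2 → 0
  remainder 0.

S(f_1,g_4): leading monomials are coprime, so the S-polynomial reduces to 0 (Buchberger's first criterion).
S(f_2,g_4): leading monomials are coprime, so the S-polynomial reduces to 0 (Buchberger's first criterion).
S(g_3,g_4): lcm = pq^2. S = -169/70pq - 169/70p - 10q^2 - 10q.
  leading term pq: subtract (169/35)·g_3 from -169/70pq - 169/70p - 10q^2 - 10q → -10q^2 - 239/7q - 169/7
  leading term q^2: subtract (-2/7)·g_4 from -10q^2 - 239/7q - 169/7 → 0
  remainder 0.

Every S-polynomial of the final basis reduces to 0, so we have a Gröbner basis.
Inter-reduce: drop elements whose leading term is divisible by another's, tail-reduce, and make monic.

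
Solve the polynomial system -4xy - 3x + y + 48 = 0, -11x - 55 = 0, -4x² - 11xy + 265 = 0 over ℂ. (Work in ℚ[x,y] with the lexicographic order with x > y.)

{(-5, -3)}

Compute a lex Gröbner basis by Buchberger's algorithm.
f_1 = -4xy - 3x + y + 48, LT = xy.
f_2 = -11x - 55, LT = x.
f_3 = -4x² - 11xy + 265, LT = x².

S(f_1,f_2): lcm = xy. S = ¾x - 21/4y - 12.
  leading term x: subtract (-3/44)·f_2 from ¾x - 21/4y - 12 → -21/4y - 63/4
  leading term y: no divisor's leading term divides it; move -21/4y to the remainder.
  leading term 1: no divisor's leading term divides it; move -63/4 to the remainder.
  remainder -21/4y - 63/4 ≠ 0; add h_4 = -21/4y - 63/4 to the basis.

The other S-polynomials (S(f_1,f_3), S(f_2,f_3), S(f_1,h_4), S(f_2,h_4), S(f_3,h_4)) all reduce to 0 modulo the current basis, so we have a Gröbner basis.
Inter-reduce: drop elements whose leading term is divisible by another's, tail-reduce, and make monic.
Reduced Gröbner basis: {x + 5, y + 3}.

A lex Gröbner basis eliminates variables successively. Here y + 3 depends only on y, with roots {-3}; lifting each root through the earlier basis elements recovers the full solutions.
  y = -3: the earlier basis element becomes x + 5 = 0, giving x = -5 — point (-5, -3).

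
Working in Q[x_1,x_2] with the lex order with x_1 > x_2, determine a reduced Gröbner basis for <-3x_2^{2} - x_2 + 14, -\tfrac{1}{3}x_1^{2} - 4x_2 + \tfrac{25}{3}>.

G = {x_1^{2} + 12x_2 - 25, x_2^{2} + \tfrac{1}{3}x_2 - \tfrac{14}{3}}

f_1 = -3x_2^{2} - x_2 + 14, LT = x_2^{2}.
f_2 = -\tfrac{1}{3}x_1^{2} - 4x_2 + \tfrac{25}{3}, LT = x_1^{2}.

The S-polynomials (S(f_1,f_2)) all reduce to 0 modulo the current basis, so we have a Gröbner basis.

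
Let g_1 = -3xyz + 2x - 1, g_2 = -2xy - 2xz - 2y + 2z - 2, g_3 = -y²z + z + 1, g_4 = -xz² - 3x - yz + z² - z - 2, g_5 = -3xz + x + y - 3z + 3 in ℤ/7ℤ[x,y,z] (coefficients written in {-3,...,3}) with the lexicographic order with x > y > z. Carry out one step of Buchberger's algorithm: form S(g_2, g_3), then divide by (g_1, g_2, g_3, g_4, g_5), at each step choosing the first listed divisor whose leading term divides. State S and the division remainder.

lcm(LM(g_2), LM(g_3)) = xy²z.
S = (lcm/LT(g_2))·g_2 − (lcm/LT(g_3))·g_3 = xyz² + xz + x + y²z - yz² + yz.
Reduce S modulo (g_1, g_2, g_3, g_4, g_5) in that order:
  leading term xyz²: subtract (2z)·g_1 from xyz² + xz + x + y²z - yz² + yz → -3xz + x + y²z - yz² + yz + 2z
  leading term xz: subtract (1)·g_5 from -3xz + x + y²z - yz² + yz + 2z → y²z - yz² + yz - y - 2z - 3
  leading term y²z: subtract (-1)·g_3 from y²z - yz² + yz - y - 2z - 3 → -yz² + yz - y - z - 2
  leading term yz²: no divisor's leading term divides it; move -yz² to the remainder.
  leading term yz: no divisor's leading term divides it; move yz to the remainder.
  leading term y: no divisor's leading term divides it; move -y to the remainder.
  leading term z: no divisor's leading term divides it; move -z to the remainder.
  leading term 1: no divisor's leading term divides it; move -2 to the remainder.
The remainder -yz² + yz - y - z - 2 is nonzero, so it would be added as the next basis element.

S(g_2, g_3) = xyz² + xz + x + y²z - yz² + yz; remainder on division = -yz² + yz - y - z - 2.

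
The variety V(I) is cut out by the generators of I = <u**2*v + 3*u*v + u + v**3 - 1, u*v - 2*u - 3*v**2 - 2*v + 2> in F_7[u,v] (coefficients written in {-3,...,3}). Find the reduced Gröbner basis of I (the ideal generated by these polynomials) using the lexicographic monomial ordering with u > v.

f_1 = u**2*v + 3*u*v + u + v**3 - 1, LT = u**2*v.
f_2 = u*v - 2*u - 3*v**2 - 2*v + 2, LT = u*v.

S(f_1,f_2): lcm = u**2*v. S = 2*u**2 + 3*u*v**2 - 2*u*v - u + v**3 - 1.
  leading term u**2: no divisor's leading term divides it; move 2*u**2 to the remainder.
  leading term u*v**2: subtract (3*v)·f_2 from 3*u*v**2 - 2*u*v - u + v**3 - 1 → -3*u*v - u + 3*v**3 - v**2 + v - 1
  leading term u*v: subtract (-3)·f_2 from -3*u*v - u + 3*v**3 - v**2 + v - 1 → 3*v**3 - 3*v**2 + 2*v - 2
  leading term v**3: no divisor's leading term divides it; move 3*v**3 to the remainder.
  leading term v**2: no divisor's leading term divides it; move -3*v**2 to the remainder.
  leading term v: no divisor's leading term divides it; move 2*v to the remainder.
  leading term 1: no divisor's leading term divides it; move -2 to the remainder.
  remainder 2*u**2 + 3*v**3 - 3*v**2 + 2*v - 2 ≠ 0; add g_3 = 2*u**2 + 3*v**3 - 3*v**2 + 2*v - 2 to the basis.

S(f_1,g_3): lcm = u**2*v. S = 3*u*v + u + 2*v**4 - v**3 - v**2 + v - 1.
  leading term u*v: subtract (3)·f_2 from 3*u*v + u + 2*v**4 - v**3 - v**2 + v - 1 → 2*v**4 - v**3 + v**2
  leading term v**4: no divisor's leading term divides it; move 2*v**4 to the remainder.
  leading term v**3: no divisor's leading term divides it; move -v**3 to the remainder.
  leading term v**2: no divisor's leading term divides it; move v**2 to the remainder.
  remainder 2*v**4 - v**3 + v**2 ≠ 0; add g_4 = 2*v**4 - v**3 + v**2 to the basis.

The other S-polynomials (S(f_2,g_3), S(f_1,g_4), S(f_2,g_4), S(g_3,g_4)) all reduce to 0 modulo the current basis, so we have a Gröbner basis.
Inter-reduce: drop elements whose leading term is divisible by another's, tail-reduce, and make monic.

G = {u**2 - 2*v**3 + 2*v**2 + v - 1, u*v - 2*u - 3*v**2 - 2*v + 2, v**4 + 3*v**3 - 3*v**2}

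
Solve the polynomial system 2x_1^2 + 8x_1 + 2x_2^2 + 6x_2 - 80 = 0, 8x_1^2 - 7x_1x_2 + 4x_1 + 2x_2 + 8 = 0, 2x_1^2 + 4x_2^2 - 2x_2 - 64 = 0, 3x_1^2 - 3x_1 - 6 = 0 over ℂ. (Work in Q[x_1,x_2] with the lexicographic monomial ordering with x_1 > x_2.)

{(2, 4)}

Compute a lex Gröbner basis by Buchberger's algorithm.
f_1 = 2x_1^2 + 8x_1 + 2x_2^2 + 6x_2 - 80, LT = x_1^2.
f_2 = 8x_1^2 - 7x_1x_2 + 4x_1 + 2x_2 + 8, LT = x_1^2.
f_3 = 2x_1^2 + 4x_2^2 - 2x_2 - 64, LT = x_1^2.
f_4 = 3x_1^2 - 3x_1 - 6, LT = x_1^2.

S(f_1,f_2): lcm = x_1^2. S = 7/8x_1x_2 + 7/2x_1 + x_2^2 + 11/4x_2 - 41.
  leading term x_1x_2: no divisor's leading term divides it; move 7/8x_1x_2 to the remainder.
  leading term x_1: no divisor's leading term divides it; move 7/2x_1 to the remainder.
  leading term x_2^2: no divisor's leading term divides it; move x_2^2 to the remainder.
  leading term x_2: no divisor's leading term divides it; move 11/4x_2 to the remainder.
  leading term 1: no divisor's leading term divides it; move -41 to the remainder.
  remainder 7/8x_1x_2 + 7/2x_1 + x_2^2 + 11/4x_2 - 41 ≠ 0; add h_5 = 7/8x_1x_2 + 7/2x_1 + x_2^2 + 11/4x_2 - 41 to the basis.

S(f_1,f_3): lcm = x_1^2. S = 4x_1 - x_2^2 + 4x_2 - 8.
  leading term x_1: no divisor's leading term divides it; move 4x_1 to the remainder.
  leading term x_2^2: no divisor's leading term divides it; move -x_2^2 to the remainder.
  leading term x_2: no divisor's leading term divides it; move 4x_2 to the remainder.
  leading term 1: no divisor's leading term divides it; move -8 to the remainder.
  remainder 4x_1 - x_2^2 + 4x_2 - 8 ≠ 0; add h_6 = 4x_1 - x_2^2 + 4x_2 - 8 to the basis.

S(f_1,f_4): lcm = x_1^2. S = 5x_1 + x_2^2 + 3x_2 - 38.
  leading term x_1: subtract (5/4)·h_6 from 5x_1 + x_2^2 + 3x_2 - 38 → 9/4x_2^2 - 2x_2 - 28
  leading term x_2^2: no divisor's leading term divides it; move 9/4x_2^2 to the remainder.
  leading term x_2: no divisor's leading term divides it; move -2x_2 to the remainder.
  leading term 1: no divisor's leading term divides it; move -28 to the remainder.
  remainder 9/4x_2^2 - 2x_2 - 28 ≠ 0; add h_7 = 9/4x_2^2 - 2x_2 - 28 to the basis.

S(f_1,h_5): lcm = x_1^2x_2. S = -4x_1^2 - 8/7x_1x_2^2 + 6/7x_1x_2 + 328/7x_1 + x_2^3 + 3x_2^2 - 40x_2.
  leading term x_1^2: subtract (-2)·f_1 from -4x_1^2 - 8/7x_1x_2^2 + 6/7x_1x_2 + 328/7x_1 + x_2^3 + 3x_2^2 - 40x_2 → -8/7x_1x_2^2 + 6/7x_1x_2 + 440/7x_1 + x_2^3 + 7x_2^2 - 28x_2 - 160
  leading term x_1x_2^2: subtract (-64/49x_2)·h_5 from -8/7x_1x_2^2 + 6/7x_1x_2 + 440/7x_1 + x_2^3 + 7x_2^2 - 28x_2 - 160 → 38/7x_1x_2 + 440/7x_1 + 113/49x_2^3 + 519/49x_2^2 - 3996/49x_2 - 160
  leading term x_1x_2: subtract (304/49)·h_5 from 38/7x_1x_2 + 440/7x_1 + 113/49x_2^3 + 519/49x_2^2 - 3996/49x_2 - 160 → 288/7x_1 + 113/49x_2^3 + 215/49x_2^2 - 4832/49x_2 + 4624/49
  leading term x_1: subtract (72/7)·h_6 from 288/7x_1 + 113/49x_2^3 + 215/49x_2^2 - 4832/49x_2 + 4624/49 → 113/49x_2^3 + 719/49x_2^2 - 6848/49x_2 + 8656/49
  leading term x_2^3: subtract (452/441x_2)·h_7 from 113/49x_2^3 + 719/49x_2^2 - 6848/49x_2 + 8656/49 → 7375/441x_2^2 - 48976/441x_2 + 8656/49
  leading term x_2^2: subtract (29500/3969)·h_7 from 7375/441x_2^2 - 48976/441x_2 + 8656/49 → -381784/3969x_2 + 1527136/3969
  leading term x_2: no divisor's leading term divides it; move -381784/3969x_2 to the remainder.
  leading term 1: no divisor's leading term divides it; move 1527136/3969 to the remainder.
  remainder -381784/3969x_2 + 1527136/3969 ≠ 0; add h_8 = -381784/3969x_2 + 1527136/3969 to the basis.

The other S-polynomials (S(f_2,f_3), S(f_2,f_4), S(f_3,f_4), S(f_2,h_5), S(f_3,h_5), S(f_4,h_5), S(f_1,h_6), S(f_2,h_6), S(f_3,h_6), S(f_4,h_6), S(h_5,h_6), S(f_1,h_7), S(f_2,h_7), S(f_3,h_7), S(f_4,h_7), S(h_5,h_7), S(h_6,h_7), S(f_1,h_8), S(f_2,h_8), S(f_3,h_8), S(f_4,h_8), S(h_5,h_8), S(h_6,h_8), S(h_7,h_8)) all reduce to 0 modulo the current basis, so we have a Gröbner basis.
Inter-reduce: drop elements whose leading term is divisible by another's, tail-reduce, and make monic.
Reduced Gröbner basis: {x_1 - 2, x_2 - 4}.

From the last basis element, x_2 - 4 = 0, so x_2 takes values in {4}. Each choice, substituted upward through the basis, yields the corresponding point(s) of the solution set.
  x_2 = 4: the earlier basis element becomes x_1 - 2 = 0, giving x_1 = 2 — point (2, 4).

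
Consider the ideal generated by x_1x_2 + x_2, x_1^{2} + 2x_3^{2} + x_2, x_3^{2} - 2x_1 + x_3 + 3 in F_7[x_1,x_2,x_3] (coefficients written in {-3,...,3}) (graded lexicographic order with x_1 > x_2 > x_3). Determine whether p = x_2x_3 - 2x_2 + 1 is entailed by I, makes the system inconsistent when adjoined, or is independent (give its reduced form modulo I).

First compute the reduced Gröbner basis of I by Buchberger's algorithm.
f_1 = x_1x_2 + x_2, LT = x_1x_2.
f_2 = x_1^{2} + 2x_3^{2} + x_2, LT = x_1^{2}.
f_3 = x_3^{2} - 2x_1 + x_3 + 3, LT = x_3^{2}.

S(f_1,f_2): lcm = x_1^{2}x_2. S = -2x_2x_3^{2} + x_1x_2 - x_2^{2}.
  reduce S modulo (f_1, f_2, f_3):
  remainder -x_2^{2} + 2x_2x_3 + 2x_2 ≠ 0; add h_4 = -x_2^{2} + 2x_2x_3 + 2x_2 to the basis.

The other S-polynomials (S(f_1,f_3), S(f_2,f_3), S(f_1,h_4), S(f_2,h_4), S(f_3,h_4)) all reduce to 0 modulo the current basis, so we have a Gröbner basis.
Inter-reduce: drop elements whose leading term is divisible by another's, tail-reduce, and make monic.
Reduced Gröbner basis: {x_1^{2} - 3x_1 + x_2 - 2x_3 + 1, x_1x_2 + x_2, x_2^{2} - 2x_2x_3 - 2x_2, x_3^{2} - 2x_1 + x_3 + 3}.
Label its elements g_1 = x_1^{2} - 3x_1 + x_2 - 2x_3 + 1, g_2 = x_1x_2 + x_2, g_3 = x_2^{2} - 2x_2x_3 - 2x_2, g_4 = x_3^{2} - 2x_1 + x_3 + 3.

Reduce p = x_2x_3 - 2x_2 + 1 modulo G:
  leading term x_2x_3: no divisor's leading term divides it; move x_2x_3 to the remainder.
  leading term x_2: no divisor's leading term divides it; move -2x_2 to the remainder.
  leading term 1: no divisor's leading term divides it; move 1 to the remainder.
  normal form = x_2x_3 - 2x_2 + 1.
The normal form is nonzero, so p ∉ I. Since p minus its normal form lies in I, I + (p) = I + (r) where r = x_2x_3 - 2x_2 + 1; decide whether this ideal is the whole ring.
Run Buchberger on G together with r (pairs among the g_i already reduce to 0 since G is a Gröbner basis):
g_1 = x_1^{2} - 3x_1 + x_2 - 2x_3 + 1, LT = x_1^{2}.
g_2 = x_1x_2 + x_2, LT = x_1x_2.
g_3 = x_2^{2} - 2x_2x_3 - 2x_2, LT = x_2^{2}.
g_4 = x_3^{2} - 2x_1 + x_3 + 3, LT = x_3^{2}.
r = x_2x_3 - 2x_2 + 1, LT = x_2x_3.

S(g_2,r): lcm = x_1x_2x_3. S = 2x_1x_2 + x_2x_3 - x_1.
  reduce S modulo (g_1, g_2, g_3, g_4, r):
  remainder -x_1 - 1 ≠ 0; add m_6 = -x_1 - 1 to the basis.

S(g_3,r): lcm = x_2^{2}x_3. S = -2x_2x_3^{2} + 2x_2^{2} - 2x_2x_3 - x_2.
  reduce S modulo (g_1, g_2, g_3, g_4, r, m_6):
  remainder 3 ≠ 0; add m_7 = 3 to the basis.

The other S-polynomials (S(g_1,g_2), S(g_1,g_3), S(g_1,g_4), S(g_1,r), S(g_2,g_3), S(g_2,g_4), S(g_3,g_4), S(g_4,r), S(g_1,m_6), S(g_2,m_6), S(g_3,m_6), S(g_4,m_6), S(r,m_6), S(g_1,m_7), S(g_2,m_7), S(g_3,m_7), S(g_4,m_7), S(r,m_7), S(m_6,m_7)) all reduce to 0 modulo the current basis, so we have a Gröbner basis.
Inter-reduce: drop elements whose leading term is divisible by another's, tail-reduce, and make monic.
Reduced Gröbner basis: {1}.
The reduced Gröbner basis of I + (p) is {1}: the ideal is the whole ring, so the enlarged system has no common solution — adjoining p is inconsistent.

Adjoining x_2x_3 - 2x_2 + 1 makes the ideal the whole ring: the system is inconsistent.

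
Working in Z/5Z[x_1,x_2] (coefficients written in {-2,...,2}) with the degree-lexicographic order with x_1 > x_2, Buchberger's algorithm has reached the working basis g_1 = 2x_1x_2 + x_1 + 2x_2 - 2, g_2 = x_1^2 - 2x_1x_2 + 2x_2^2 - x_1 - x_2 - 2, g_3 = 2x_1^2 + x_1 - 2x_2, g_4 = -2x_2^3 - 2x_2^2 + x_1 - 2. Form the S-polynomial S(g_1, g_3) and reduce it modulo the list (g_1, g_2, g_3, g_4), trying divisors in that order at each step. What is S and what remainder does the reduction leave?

S(g_1, g_3) = -2x_1^2 - 2x_1x_2 + x_2^2 - x_1; remainder on division = -x_2.

lcm(LM(g_1), LM(g_3)) = x_1^2x_2.
S = (lcm/LT(g_1))·g_1 − (lcm/LT(g_3))·g_3 = -2x_1^2 - 2x_1x_2 + x_2^2 - x_1.
Reduce S modulo (g_1, g_2, g_3, g_4) in that order:
  leading term x_1^2: subtract (-2)·g_2 from -2x_1^2 - 2x_1x_2 + x_2^2 - x_1 → -x_1x_2 + 2x_1 - 2x_2 + 1
  leading term x_1x_2: subtract (2)·g_1 from -x_1x_2 + 2x_1 - 2x_2 + 1 → -x_2
  leading term x_2: no divisor's leading term divides it; move -x_2 to the remainder.
The remainder -x_2 is nonzero, so it would be added as the next basis element.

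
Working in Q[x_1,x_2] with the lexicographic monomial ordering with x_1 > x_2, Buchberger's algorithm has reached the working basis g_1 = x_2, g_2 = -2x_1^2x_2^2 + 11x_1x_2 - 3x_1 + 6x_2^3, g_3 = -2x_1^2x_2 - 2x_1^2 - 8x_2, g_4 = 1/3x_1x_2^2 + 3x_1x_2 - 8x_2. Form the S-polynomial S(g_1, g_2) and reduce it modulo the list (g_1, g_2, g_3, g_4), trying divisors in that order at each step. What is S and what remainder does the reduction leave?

S(g_1, g_2) = 11/2x_1x_2 - 3/2x_1 + 3x_2^3; remainder on division = -3/2x_1.

lcm(LM(g_1), LM(g_2)) = x_1^2x_2^2.
S = (lcm/LT(g_1))·g_1 − (lcm/LT(g_2))·g_2 = 11/2x_1x_2 - 3/2x_1 + 3x_2^3.
Reduce S modulo (g_1, g_2, g_3, g_4) in that order:
  leading term x_1x_2: subtract (11/2x_1)·g_1 from 11/2x_1x_2 - 3/2x_1 + 3x_2^3 → -3/2x_1 + 3x_2^3
  leading term x_1: no divisor's leading term divides it; move -3/2x_1 to the remainder.
  leading term x_2^3: subtract (3x_2^2)·g_1 from 3x_2^3 → 0
The remainder -3/2x_1 is nonzero, so it would be added as the next basis element.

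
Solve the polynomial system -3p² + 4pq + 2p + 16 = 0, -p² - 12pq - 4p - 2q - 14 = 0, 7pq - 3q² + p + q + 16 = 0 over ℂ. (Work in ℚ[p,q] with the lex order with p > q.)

Compute a lex Gröbner basis by Buchberger's algorithm.
f_1 = -3p² + 4pq + 2p + 16, LT = p².
f_2 = -p² - 12pq - 4p - 2q - 14, LT = p².
f_3 = 7pq + p - 3q² + q + 16, LT = pq.

S(f_1,f_2): lcm = p². S = -40/3pq - 14/3p - 2q - 58/3.
  leading term pq: subtract (-40/21)·f_3 from -40/3pq - 14/3p - 2q - 58/3 → -58/21p - 40/7q² - 2/21q + 78/7
  leading term p: no divisor's leading term divides it; move -58/21p to the remainder.
  leading term q²: no divisor's leading term divides it; move -40/7q² to the remainder.
  leading term q: no divisor's leading term divides it; move -2/21q to the remainder.
  leading term 1: no divisor's leading term divides it; move 78/7 to the remainder.
  remainder -58/21p - 40/7q² - 2/21q + 78/7 ≠ 0; add h_4 = -58/21p - 40/7q² - 2/21q + 78/7 to the basis.

S(f_1,f_3): lcm = p²q. S = -1/7p² - 19/21pq² - 17/21pq - 16/7p - 16/3q.
  leading term p²: subtract (1/21)·f_1 from -1/7p² - 19/21pq² - 17/21pq - 16/7p - 16/3q → -19/21pq² - pq - 50/21p - 16/3q - 16/21
  leading term pq²: subtract (-19/147q)·f_3 from -19/21pq² - pq - 50/21p - 16/3q - 16/21 → -128/147pq - 50/21p - 19/49q³ + 19/147q² - 160/49q - 16/21
  leading term pq: subtract (-128/1029)·f_3 from -128/147pq - 50/21p - 19/49q³ + 19/147q² - 160/49q - 16/21 → -774/343p - 19/49q³ - 251/1029q² - 3232/1029q + 1264/1029
  leading term p: subtract (1161/1421)·h_4 from -774/343p - 19/49q³ - 251/1029q² - 3232/1029q + 1264/1029 → -19/49q³ + 18863/4263q² - 13058/4263q - 33574/4263
  leading term q³: no divisor's leading term divides it; move -19/49q³ to the remainder.
  leading term q²: no divisor's leading term divides it; move 18863/4263q² to the remainder.
  leading term q: no divisor's leading term divides it; move -13058/4263q to the remainder.
  leading term 1: no divisor's leading term divides it; move -33574/4263 to the remainder.
  remainder -19/49q³ + 18863/4263q² - 13058/4263q - 33574/4263 ≠ 0; add h_5 = -19/49q³ + 18863/4263q² - 13058/4263q - 33574/4263 to the basis.

S(f_2,f_3): lcm = p²q. S = -1/7p² + 87/7pq² + 27/7pq - 16/7p + 2q² + 14q.
  leading term p²: subtract (1/21)·f_1 from -1/7p² + 87/7pq² + 27/7pq - 16/7p + 2q² + 14q → 87/7pq² + 11/3pq - 50/21p + 2q² + 14q - 16/21
  leading term pq²: subtract (87/49q)·f_3 from 87/7pq² + 11/3pq - 50/21p + 2q² + 14q - 16/21 → 278/147pq - 50/21p + 261/49q³ + 11/49q² - 706/49q - 16/21
  leading term pq: subtract (278/1029)·f_3 from 278/147pq - 50/21p + 261/49q³ + 11/49q² - 706/49q - 16/21 → -2728/1029p + 261/49q³ + 355/343q² - 15104/1029q - 1744/343
  leading term p: subtract (1364/1421)·h_4 from -2728/1029p + 261/49q³ + 355/343q² - 15104/1029q - 1744/343 → 261/49q³ + 9265/1421q² - 20728/1421q - 22424/1421
  leading term q³: subtract (-261/19)·h_5 from 261/49q³ + 9265/1421q² - 20728/1421q - 22424/1421 → 37084/551q² - 31222/551q - 68306/551
  leading term q²: no divisor's leading term divides it; move 37084/551q² to the remainder.
  leading term q: no divisor's leading term divides it; move -31222/551q to the remainder.
  leading term 1: no divisor's leading term divides it; move -68306/551 to the remainder.
  remainder 37084/551q² - 31222/551q - 68306/551 ≠ 0; add h_6 = 37084/551q² - 31222/551q - 68306/551 to the basis.

S(f_1,h_4): lcm = p². S = -60/29pq² - 119/87pq + 293/87p - 16/3.
  leading term pq²: subtract (-60/203q)·f_3 from -60/29pq² - 119/87pq + 293/87p - 16/3 → -653/609pq + 293/87p - 180/203q³ + 60/203q² + 960/203q - 16/3
  leading term pq: subtract (-653/4263)·f_3 from -653/609pq + 293/87p - 180/203q³ + 60/203q² + 960/203q - 16/3 → 15010/4263p - 180/203q³ - 233/1421q² + 20813/4263q - 4096/1421
  leading term p: subtract (-7505/5887)·h_4 from 15010/4263p - 180/203q³ - 233/1421q² + 20813/4263q - 4096/1421 → -180/203q³ - 43851/5887q² + 28027/5887q + 66658/5887
  leading term q³: subtract (1260/551)·h_5 from -180/203q³ - 43851/5887q² + 28027/5887q + 66658/5887 → -280707/15979q² + 187999/15979q + 468706/15979
  leading term q²: subtract (-280707/1075436)·h_6 from -280707/15979q² + 187999/15979q + 468706/15979 → -1626569/537718q - 1626569/537718
  leading term q: no divisor's leading term divides it; move -1626569/537718q to the remainder.
  leading term 1: no divisor's leading term divides it; move -1626569/537718 to the remainder.
  remainder -1626569/537718q - 1626569/537718 ≠ 0; add h_7 = -1626569/537718q - 1626569/537718 to the basis.

The other S-polynomials (S(f_2,h_4), S(f_3,h_4), S(f_1,h_5), S(f_2,h_5), S(f_3,h_5), S(h_4,h_5), S(f_1,h_6), S(f_2,h_6), S(f_3,h_6), S(h_4,h_6), S(h_5,h_6), S(f_1,h_7), S(f_2,h_7), S(f_3,h_7), S(h_4,h_7), S(h_5,h_7), S(h_6,h_7)) all reduce to 0 modulo the current basis, so we have a Gröbner basis.
Inter-reduce: drop elements whose leading term is divisible by another's, tail-reduce, and make monic.
Reduced Gröbner basis: {p - 2, q + 1}.

From the last basis element, q + 1 = 0, so q takes values in {-1}. Each choice, substituted upward through the basis, yields the corresponding point(s) of the solution set.
  q = -1: the earlier basis element becomes p - 2 = 0, giving p = 2 — point (2, -1).

{(2, -1)}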